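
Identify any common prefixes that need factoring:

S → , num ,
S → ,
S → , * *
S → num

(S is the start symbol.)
Left-factoring is needed when two productions for the same non-terminal
share a common prefix on the right-hand side.

Productions for S:
  S → , num ,
  S → ,
  S → , * *
  S → num

Found common prefix ',' in productions for S

Answer: Yes, S has productions with common prefix ','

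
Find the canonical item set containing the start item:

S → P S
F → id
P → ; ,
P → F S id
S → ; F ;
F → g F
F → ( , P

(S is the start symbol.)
{ [F → . ( , P], [F → . g F], [F → . id], [P → . ; ,], [P → . F S id], [S → . ; F ;], [S → . P S], [S' → . S] }

First, augment the grammar with S' → S
I₀ = CLOSURE({ [S' → . S] }):
  [S' → . S] has the dot before S: add [S → . P S], [S → . ; F ;]
  [S → . P S] has the dot before P: add [P → . ; ,], [P → . F S id]
  [P → . F S id] has the dot before F: add [F → . id], [F → . g F], [F → . ( , P]
No further items can be added.

I₀ = { [F → . ( , P], [F → . g F], [F → . id], [P → . ; ,], [P → . F S id], [S → . ; F ;], [S → . P S], [S' → . S] }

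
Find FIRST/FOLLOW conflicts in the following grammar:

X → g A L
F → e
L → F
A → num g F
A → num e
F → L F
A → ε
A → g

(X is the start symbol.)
Nullable non-terminals: A.

A: nullable alternative(s) A → ε; FOLLOW(A) = { 'e' }
  A → num g F: FIRST \ {ε} = { 'num' } — disjoint from FOLLOW(A)
  A → num e: FIRST \ {ε} = { 'num' } — disjoint from FOLLOW(A)
  A → ε: FIRST \ {ε} = { } — this is the only nullable alternative, skip
  A → g: FIRST \ {ε} = { 'g' } — disjoint from FOLLOW(A)

F, L, X have no nullable alternative, so no FIRST/FOLLOW check is needed there.

No FIRST/FOLLOW conflicts found.

Answer: No FIRST/FOLLOW conflicts.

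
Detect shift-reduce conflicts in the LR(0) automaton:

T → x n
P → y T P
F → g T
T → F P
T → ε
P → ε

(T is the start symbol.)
Augment with T' → T and build the canonical LR(0) collection (I0 = CLOSURE({[T' → . T]}), then GOTO on every symbol after a dot until no new states appear). It has 11 states:
  I0: { [F → . g T], [T → . F P], [T → . x n], [T → .], [T' → . T] }  — shift, reduce
  I1: { [P → . y T P], [P → .], [T → F . P] }  — shift, reduce
  I2: { [T' → T .] }  — accept
  I3: { [F → . g T], [F → g . T], [T → . F P], [T → . x n], [T → .] }  — shift, reduce
  I4: { [T → x . n] }  — shift
  I5: { [T → x n .] }  — reduce
  I6: { [F → g T .] }  — reduce
  I7: { [T → F P .] }  — reduce
  I8: { [F → . g T], [P → y . T P], [T → . F P], [T → . x n], [T → .] }  — shift, reduce
  I9: { [P → . y T P], [P → .], [P → y T . P] }  — shift, reduce
  I10: { [P → y T P .] }  — reduce

I0 contains reduce item [T → .] and shift items [F → . g T], [T → . x n] — shift-reduce conflict.
I1 contains reduce item [P → .] and shift item [P → . y T P] — shift-reduce conflict.
I3 contains reduce item [T → .] and shift items [F → . g T], [T → . x n] — shift-reduce conflict.
I8 contains reduce item [T → .] and shift items [F → . g T], [T → . x n] — shift-reduce conflict.
I9 contains reduce item [P → .] and shift item [P → . y T P] — shift-reduce conflict.

Answer: Yes — I0: [T → .] vs [F → . g T]; I1: [P → .] vs [P → . y T P]; I3: [T → .] vs [F → . g T]; I8: [T → .] vs [F → . g T]; I9: [P → .] vs [P → . y T P]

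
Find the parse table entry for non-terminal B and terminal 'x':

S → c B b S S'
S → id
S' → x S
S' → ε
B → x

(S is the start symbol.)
B → x

To find M[B, 'x'], we find productions for B where 'x' is in the predict set (PREDICT(N → α) = (FIRST(α) \ {ε}) ∪ (FOLLOW(N) if α ⇒* ε)).

B → x: PREDICT = { 'x' }
  'x' is in predict set, so this production goes in M[B, 'x']

M[B, 'x'] = B → x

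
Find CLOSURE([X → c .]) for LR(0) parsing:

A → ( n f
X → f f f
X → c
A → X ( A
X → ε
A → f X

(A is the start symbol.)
{ [X → c .] }

To compute CLOSURE, for each item [A → α.Bβ] where B is a non-terminal, add [B → .γ] for all productions B → γ; repeat for the newly added items until nothing changes.

Start with: [X → c .]
The dot is at the end, so nothing is added.

CLOSURE = { [X → c .] }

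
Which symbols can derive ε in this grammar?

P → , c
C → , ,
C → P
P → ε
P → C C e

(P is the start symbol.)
{ 'C', 'P' }

A non-terminal is nullable if it can derive ε (the empty string): either it has an ε-production, or it has a production whose right-hand side consists entirely of nullable non-terminals.

ε-productions: P → ε
So P is immediately nullable.
C → P: every symbol on the right is nullable, so C is nullable too.
Every non-terminal is now nullable.
Nullable = { 'C', 'P' }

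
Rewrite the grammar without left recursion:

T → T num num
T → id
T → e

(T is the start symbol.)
T is directly left-recursive. The standard transformation for
  A → A α₁ | ... | A α_m | β₁ | ... | β_n
is
  A  → β₁ A' | ... | β_n A'
  A' → α₁ A' | ... | α_m A' | ε

T → id becomes T → id T'
T → e becomes T → e T'
T → T num num becomes T' → num num T'
Add T' → ε

Resulting grammar:
T → id T'
T → e T'
T' → num num T'
T' → ε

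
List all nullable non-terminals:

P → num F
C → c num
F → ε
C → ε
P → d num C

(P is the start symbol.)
A non-terminal is nullable if it can derive ε (the empty string): either it has an ε-production, or it has a production whose right-hand side consists entirely of nullable non-terminals.

ε-productions: F → ε, C → ε
So F, C are immediately nullable.
No further non-terminal can be added: every production for the remaining non-terminals contains a terminal or a non-nullable non-terminal.
Nullable = { 'C', 'F' }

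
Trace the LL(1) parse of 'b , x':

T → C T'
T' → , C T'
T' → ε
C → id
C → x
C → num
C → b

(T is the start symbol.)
LL(1) parsing maintains a stack (initially the start symbol over $) and the input. At each step: if the stack top is a terminal, match it against the current input token; if it is a non-terminal N, replace it with the RHS of M[N, lookahead] (the unique production whose predict set contains the lookahead).

Stack is shown with the top on the left.

Stack     Input    Action
-------------------------
T $       b , x $  output T → C T'
C T' $    b , x $  output C → b
b T' $    b , x $  match 'b'
T' $      , x $    output T' → , C T'
, C T' $  , x $    match ','
C T' $    x $      output C → x
x T' $    x $      match 'x'
T' $      $        output T' → ε
$         $        accept

The string is accepted.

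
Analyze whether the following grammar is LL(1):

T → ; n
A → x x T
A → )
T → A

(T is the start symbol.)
Yes, the grammar is LL(1).

Relevant sets:
  FIRST(A) = { ')', 'x' }

For T:
  PREDICT(T → ';' n) = { ';' }
  PREDICT(T → A) = { ')', 'x' }
For A:
  PREDICT(A → x x T) = { 'x' }
  PREDICT(A → ')') = { ')' }

All predict sets are disjoint. The grammar IS LL(1).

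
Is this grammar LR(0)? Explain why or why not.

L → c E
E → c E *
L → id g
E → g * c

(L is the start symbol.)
Yes, the grammar is LR(0)

Augment with L' → L and build the canonical LR(0) collection (I0 = CLOSURE({[L' → . L]}), then GOTO on every symbol after a dot until no new states appear). It has 12 states:
  I0: { [L → . c E], [L → . id g], [L' → . L] }  — shift
  I1: { [L' → L .] }  — accept
  I2: { [E → . c E *], [E → . g * c], [L → c . E] }  — shift
  I3: { [L → id . g] }  — shift
  I4: { [L → id g .] }  — reduce
  I5: { [L → c E .] }  — reduce
  I6: { [E → . c E *], [E → . g * c], [E → c . E *] }  — shift
  I7: { [E → g . * c] }  — shift
  I8: { [E → g * . c] }  — shift
  I9: { [E → g * c .] }  — reduce
  I10: { [E → c E . *] }  — shift
  I11: { [E → c E * .] }  — reduce

Every state is either a pure shift/goto state or contains exactly one complete item and nothing to shift — no conflicts. The grammar is LR(0).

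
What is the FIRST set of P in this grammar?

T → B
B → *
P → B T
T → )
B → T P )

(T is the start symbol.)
{ ')', '*' }

FIRST sets of the other non-terminals involved (by the same procedure, iterated to a fixed point):
  FIRST(B) = { ')', '*' }

From P → B T:
  - B is a non-terminal: add FIRST(B) \ {ε} = { ')', '*' }
    B is not nullable, so stop

Collecting: FIRST(P) = { ')', '*' }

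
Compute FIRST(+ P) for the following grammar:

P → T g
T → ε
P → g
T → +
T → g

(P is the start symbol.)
{ '+' }

To compute FIRST(+ P), process the symbols left to right:
Symbol + is a terminal. Add '+' and stop.
FIRST(+ P) = { '+' }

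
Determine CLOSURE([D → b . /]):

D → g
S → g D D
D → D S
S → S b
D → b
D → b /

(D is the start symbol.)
To compute CLOSURE, for each item [A → α.Bβ] where B is a non-terminal, add [B → .γ] for all productions B → γ; repeat for the newly added items until nothing changes.

Start with: [D → b . /]
The dot precedes the terminal '/', so nothing is added.

CLOSURE = { [D → b . /] }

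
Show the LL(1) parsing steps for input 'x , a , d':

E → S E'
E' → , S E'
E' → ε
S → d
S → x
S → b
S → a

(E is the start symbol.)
LL(1) parsing maintains a stack (initially the start symbol over $) and the input. At each step: if the stack top is a terminal, match it against the current input token; if it is a non-terminal N, replace it with the RHS of M[N, lookahead] (the unique production whose predict set contains the lookahead).

Stack is shown with the top on the left.

Stack     Input        Action
-----------------------------
E $       x , a , d $  output E → S E'
S E' $    x , a , d $  output S → x
x E' $    x , a , d $  match 'x'
E' $      , a , d $    output E' → , S E'
, S E' $  , a , d $    match ','
S E' $    a , d $      output S → a
a E' $    a , d $      match 'a'
E' $      , d $        output E' → , S E'
, S E' $  , d $        match ','
S E' $    d $          output S → d
d E' $    d $          match 'd'
E' $      $            output E' → ε
$         $            accept

The string is accepted.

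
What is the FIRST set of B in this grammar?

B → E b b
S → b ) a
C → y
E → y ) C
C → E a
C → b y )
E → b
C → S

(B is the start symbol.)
{ 'b', 'y' }

FIRST sets of the other non-terminals involved (by the same procedure, iterated to a fixed point):
  FIRST(E) = { 'b', 'y' }

From B → E b b:
  - E is a non-terminal: add FIRST(E) \ {ε} = { 'b', 'y' }
    E is not nullable, so stop

Collecting: FIRST(B) = { 'b', 'y' }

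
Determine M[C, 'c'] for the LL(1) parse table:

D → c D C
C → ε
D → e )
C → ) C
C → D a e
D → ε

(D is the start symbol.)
To find M[C, 'c'], we find productions for C where 'c' is in the predict set (PREDICT(N → α) = (FIRST(α) \ {ε}) ∪ (FOLLOW(N) if α ⇒* ε)).

Relevant sets:
  FIRST(D) = { 'c', 'e', ε }
  FOLLOW(C) = { $, ')', 'a', 'c', 'e' }

C → ε: PREDICT = { $, ')', 'a', 'c', 'e' }
  'c' is in predict set, so this production goes in M[C, 'c']
C → ) C: PREDICT = { ')' }
C → D a e: PREDICT = { 'a', 'c', 'e' }
  'c' is in predict set, so this production goes in M[C, 'c']

M[C, 'c'] = C → ε, C → D a e  (a multiply-defined cell — the grammar is not LL(1))

Answer: C → ε, C → D a e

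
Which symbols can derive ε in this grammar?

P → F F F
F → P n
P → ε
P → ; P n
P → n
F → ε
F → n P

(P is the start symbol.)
{ 'F', 'P' }

A non-terminal is nullable if it can derive ε (the empty string): either it has an ε-production, or it has a production whose right-hand side consists entirely of nullable non-terminals.

ε-productions: P → ε, F → ε
So P, F are immediately nullable.
Every non-terminal is now nullable.
Nullable = { 'F', 'P' }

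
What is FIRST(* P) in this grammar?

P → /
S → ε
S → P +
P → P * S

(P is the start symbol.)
To compute FIRST(* P), process the symbols left to right:
Symbol * is a terminal. Add '*' and stop.
FIRST(* P) = { '*' }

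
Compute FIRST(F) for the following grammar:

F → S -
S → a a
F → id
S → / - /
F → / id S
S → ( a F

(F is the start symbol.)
To compute FIRST(F), examine every production with F on the left-hand side, reading each right-hand side left to right until a non-nullable symbol is reached.

FIRST sets of the other non-terminals involved (by the same procedure, iterated to a fixed point):
  FIRST(S) = { '(', '/', 'a' }

From F → S -:
  - S is a non-terminal: add FIRST(S) \ {ε} = { '(', '/', 'a' }
    S is not nullable, so stop
From F → id:
  - id is a terminal: add 'id' and stop
From F → / id S:
  - '/' is a terminal: add '/' and stop

Collecting: FIRST(F) = { '(', '/', 'a', 'id' }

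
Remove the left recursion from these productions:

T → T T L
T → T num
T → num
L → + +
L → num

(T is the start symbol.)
T → num T'
T' → T L T'
T' → num T'
T' → ε
L → + +
L → num

T is directly left-recursive. The standard transformation for
  A → A α₁ | ... | A α_m | β₁ | ... | β_n
is
  A  → β₁ A' | ... | β_n A'
  A' → α₁ A' | ... | α_m A' | ε

T → num becomes T → num T'
T → T T L becomes T' → T L T'
T → T num becomes T' → num T'
Add T' → ε

Productions for other non-terminals are unchanged:
  L → + +
  L → num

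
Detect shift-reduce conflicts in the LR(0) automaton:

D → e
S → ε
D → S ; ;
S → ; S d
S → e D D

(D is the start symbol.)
A shift-reduce conflict occurs when an LR(0) state has both:
  - a complete (reduce) item [A → α .] (dot at the end), and
  - a shift item [B → β . c γ] (dot before a terminal).

Augment with D' → D and build the canonical LR(0) collection (I0 = CLOSURE({[D' → . D]}), then GOTO on every symbol after a dot until no new states appear). It has 12 states:
  I0: { [D → . S ; ;], [D → . e], [D' → . D], [S → . ; S d], [S → . e D D], [S → .] }  — shift, reduce
  I1: { [S → . ; S d], [S → . e D D], [S → .], [S → ; . S d] }  — shift, reduce
  I2: { [D' → D .] }  — accept
  I3: { [D → S . ; ;] }  — shift
  I4: { [D → . S ; ;], [D → . e], [D → e .], [S → . ; S d], [S → . e D D], [S → .], [S → e . D D] }  — shift, 2 reduces
  I5: { [D → . S ; ;], [D → . e], [S → . ; S d], [S → . e D D], [S → .], [S → e D . D] }  — shift, reduce
  I6: { [S → e D D .] }  — reduce
  I7: { [D → S ; . ;] }  — shift
  I8: { [D → S ; ; .] }  — reduce
  I9: { [S → ; S . d] }  — shift
  I10: { [D → . S ; ;], [D → . e], [S → . ; S d], [S → . e D D], [S → .], [S → e . D D] }  — shift, reduce
  I11: { [S → ; S d .] }  — reduce

I0 contains reduce item [S → .] and shift items [D → . e], [S → . ; S d], [S → . e D D] — shift-reduce conflict.
I1 contains reduce item [S → .] and shift items [S → . ; S d], [S → . e D D] — shift-reduce conflict.
I4 contains reduce items [D → e .], [S → .] and shift items [D → . e], [S → . ; S d], [S → . e D D] — shift-reduce conflict.
I5 contains reduce item [S → .] and shift items [D → . e], [S → . ; S d], [S → . e D D] — shift-reduce conflict.
I10 contains reduce item [S → .] and shift items [D → . e], [S → . ; S d], [S → . e D D] — shift-reduce conflict.

Answer: Yes — I0: [S → .] vs [D → . e]; I1: [S → .] vs [S → . ; S d]; I4: [D → e .] vs [D → . e]; I5: [S → .] vs [D → . e]; I10: [S → .] vs [D → . e]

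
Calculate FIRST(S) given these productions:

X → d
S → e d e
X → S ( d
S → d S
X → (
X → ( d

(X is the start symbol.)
{ 'd', 'e' }

To compute FIRST(S), examine every production with S on the left-hand side, reading each right-hand side left to right until a non-nullable symbol is reached.

From S → e d e:
  - e is a terminal: add 'e' and stop
From S → d S:
  - d is a terminal: add 'd' and stop

Collecting: FIRST(S) = { 'd', 'e' }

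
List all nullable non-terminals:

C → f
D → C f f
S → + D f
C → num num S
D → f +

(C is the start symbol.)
None

A non-terminal is nullable if it can derive ε (the empty string): either it has an ε-production, or it has a production whose right-hand side consists entirely of nullable non-terminals.

There are no ε-productions, so no non-terminal can derive ε.
No non-terminals are nullable.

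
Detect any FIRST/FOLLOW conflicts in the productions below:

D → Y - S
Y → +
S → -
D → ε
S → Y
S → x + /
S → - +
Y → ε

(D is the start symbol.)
No FIRST/FOLLOW conflicts.

Nullable non-terminals: D, S, Y.
FIRST sets used below: FIRST(Y) = { '+', ε }

D: nullable alternative(s) D → ε; FOLLOW(D) = { $ }
  D → Y - S: FIRST \ {ε} = { '+', '-' } — disjoint from FOLLOW(D)
  D → ε: FIRST \ {ε} = { } — this is the only nullable alternative, skip

S: nullable alternative(s) S → Y; FOLLOW(S) = { $ }
  S → -: FIRST \ {ε} = { '-' } — disjoint from FOLLOW(S)
  S → Y: FIRST \ {ε} = { '+' } — this is the only nullable alternative, skip
  S → x + /: FIRST \ {ε} = { 'x' } — disjoint from FOLLOW(S)
  S → - +: FIRST \ {ε} = { '-' } — disjoint from FOLLOW(S)

Y: nullable alternative(s) Y → ε; FOLLOW(Y) = { $, '-' }
  Y → +: FIRST \ {ε} = { '+' } — disjoint from FOLLOW(Y)
  Y → ε: FIRST \ {ε} = { } — this is the only nullable alternative, skip

No FIRST/FOLLOW conflicts found.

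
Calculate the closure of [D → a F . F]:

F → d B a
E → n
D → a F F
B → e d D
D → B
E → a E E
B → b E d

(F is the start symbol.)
{ [D → a F . F], [F → . d B a] }

To compute CLOSURE, for each item [A → α.Bβ] where B is a non-terminal, add [B → .γ] for all productions B → γ; repeat for the newly added items until nothing changes.

Start with: [D → a F . F]
  [D → a F . F] has the dot before F: add [F → . d B a]
No further items can be added.

CLOSURE = { [D → a F . F], [F → . d B a] }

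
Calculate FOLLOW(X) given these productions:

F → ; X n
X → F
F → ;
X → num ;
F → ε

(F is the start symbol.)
In F → ; X n: X is followed by n, add FIRST(n) \ {ε} = { 'n' }

Taking the union: FOLLOW(X) = { 'n' }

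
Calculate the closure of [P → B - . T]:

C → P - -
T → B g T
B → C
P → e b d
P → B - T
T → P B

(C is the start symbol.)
{ [B → . C], [C → . P - -], [P → . B - T], [P → . e b d], [P → B - . T], [T → . B g T], [T → . P B] }

Start with: [P → B - . T]
  [P → B - . T] has the dot before T: add [T → . B g T], [T → . P B]
  [T → . B g T] has the dot before B: add [B → . C]
  [T → . P B] has the dot before P: add [P → . e b d], [P → . B - T]
  [B → . C] has the dot before C: add [C → . P - -]
No further items can be added.

CLOSURE = { [B → . C], [C → . P - -], [P → . B - T], [P → . e b d], [P → B - . T], [T → . B g T], [T → . P B] }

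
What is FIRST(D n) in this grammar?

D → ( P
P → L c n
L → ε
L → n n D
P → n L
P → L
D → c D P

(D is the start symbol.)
FIRST sets of the non-terminals involved (from the grammar, by fixed-point iteration):
  FIRST(D) = { '(', 'c' }

To compute FIRST(D n), process the symbols left to right:
Symbol D is a non-terminal. Add FIRST(D) \ {ε} = { '(', 'c' }
D is not nullable (ε ∉ FIRST(D)), so stop here.
FIRST(D n) = { '(', 'c' }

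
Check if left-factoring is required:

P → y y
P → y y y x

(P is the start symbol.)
Yes, P has productions with common prefix 'y y'

Left-factoring is needed when two productions for the same non-terminal
share a common prefix on the right-hand side.

Productions for P:
  P → y y
  P → y y y x

Found common prefix 'y y' in productions for P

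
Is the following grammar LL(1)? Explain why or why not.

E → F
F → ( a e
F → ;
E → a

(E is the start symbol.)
Relevant sets:
  FIRST(F) = { '(', ';' }

For E:
  PREDICT(E → F) = { '(', ';' }
  PREDICT(E → a) = { 'a' }
For F:
  PREDICT(F → '(' a e) = { '(' }
  PREDICT(F → ';') = { ';' }

All predict sets are disjoint. The grammar IS LL(1).

Answer: Yes, the grammar is LL(1).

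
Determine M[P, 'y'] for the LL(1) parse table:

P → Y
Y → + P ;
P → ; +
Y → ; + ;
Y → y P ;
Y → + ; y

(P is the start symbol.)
To find M[P, 'y'], we find productions for P where 'y' is in the predict set (PREDICT(N → α) = (FIRST(α) \ {ε}) ∪ (FOLLOW(N) if α ⇒* ε)).

Relevant sets:
  FIRST(Y) = { '+', ';', 'y' }

P → Y: PREDICT = { '+', ';', 'y' }
  'y' is in predict set, so this production goes in M[P, 'y']
P → ; +: PREDICT = { ';' }

M[P, 'y'] = P → Y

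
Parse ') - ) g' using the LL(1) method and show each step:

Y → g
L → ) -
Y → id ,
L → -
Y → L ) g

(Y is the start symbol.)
Stack is shown with the top on the left.

Stack      Input      Action
----------------------------
Y $        ) - ) g $  output Y → L ) g
L ) g $    ) - ) g $  output L → ) -
) - ) g $  ) - ) g $  match ')'
- ) g $    - ) g $    match '-'
) g $      ) g $      match ')'
g $        g $        match 'g'
$          $          accept

The string is accepted.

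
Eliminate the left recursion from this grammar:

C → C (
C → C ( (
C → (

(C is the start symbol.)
C → ( C'
C' → ( C'
C' → ( ( C'
C' → ε

C is directly left-recursive. The standard transformation for
  A → A α₁ | ... | A α_m | β₁ | ... | β_n
is
  A  → β₁ A' | ... | β_n A'
  A' → α₁ A' | ... | α_m A' | ε

C → ( becomes C → ( C'
C → C ( becomes C' → ( C'
C → C ( ( becomes C' → ( ( C'
Add C' → ε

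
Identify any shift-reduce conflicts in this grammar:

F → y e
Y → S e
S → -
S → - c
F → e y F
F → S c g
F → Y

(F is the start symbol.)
Yes — I1: [S → - .] vs [S → - . c]

A shift-reduce conflict occurs when an LR(0) state has both:
  - a complete (reduce) item [A → α .] (dot at the end), and
  - a shift item [B → β . c γ] (dot before a terminal).

Augment with F' → F and build the canonical LR(0) collection (I0 = CLOSURE({[F' → . F]}), then GOTO on every symbol after a dot until no new states appear). It has 14 states:
  I0: { [F → . S c g], [F → . Y], [F → . e y F], [F → . y e], [F' → . F], [S → . - c], [S → . -], [Y → . S e] }  — shift
  I1: { [S → - . c], [S → - .] }  — shift, reduce
  I2: { [F' → F .] }  — accept
  I3: { [F → S . c g], [Y → S . e] }  — shift
  I4: { [F → Y .] }  — reduce
  I5: { [F → e . y F] }  — shift
  I6: { [F → y . e] }  — shift
  I7: { [F → y e .] }  — reduce
  I8: { [F → . S c g], [F → . Y], [F → . e y F], [F → . y e], [F → e y . F], [S → . - c], [S → . -], [Y → . S e] }  — shift
  I9: { [F → e y F .] }  — reduce
  I10: { [F → S c . g] }  — shift
  I11: { [Y → S e .] }  — reduce
  I12: { [F → S c g .] }  — reduce
  I13: { [S → - c .] }  — reduce

I1 contains reduce item [S → - .] and shift item [S → - . c] — shift-reduce conflict.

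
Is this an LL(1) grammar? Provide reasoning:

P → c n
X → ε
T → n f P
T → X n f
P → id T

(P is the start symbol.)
No. Predict set conflict for T: { 'n' }

A grammar is LL(1) if for each non-terminal N with multiple productions, the predict sets of those productions are pairwise disjoint, where PREDICT(N → α) = (FIRST(α) \ {ε}) ∪ (FOLLOW(N) if α ⇒* ε).

Relevant sets:
  FIRST(X) = { ε }

For P:
  PREDICT(P → c n) = { 'c' }
  PREDICT(P → id T) = { 'id' }
For T:
  PREDICT(T → n f P) = { 'n' }
  PREDICT(T → X n f) = { 'n' }
X has a single production, so nothing to check there.

Conflict found: Predict set conflict for T: { 'n' }
The grammar is NOT LL(1).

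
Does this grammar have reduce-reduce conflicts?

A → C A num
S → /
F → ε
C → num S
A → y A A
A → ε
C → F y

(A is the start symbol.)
Yes — I0: [A → .] vs [F → .]; I2: [A → .] vs [F → .]; I5: [A → .] vs [F → .]; I6: [A → .] vs [F → .]

A reduce-reduce conflict occurs when an LR(0) state has two complete items [A → α .] and [B → β .] — both call for a reduction, and with no lookahead the parser cannot choose between them.

Augment with A' → A and build the canonical LR(0) collection (I0 = CLOSURE({[A' → . A]}), then GOTO on every symbol after a dot until no new states appear). It has 13 states:
  I0: { [A → . C A num], [A → . y A A], [A → .], [A' → . A], [C → . F y], [C → . num S], [F → .] }  — shift, 2 reduces
  I1: { [A' → A .] }  — accept
  I2: { [A → . C A num], [A → . y A A], [A → .], [A → C . A num], [C → . F y], [C → . num S], [F → .] }  — shift, 2 reduces
  I3: { [C → F . y] }  — shift
  I4: { [C → num . S], [S → . /] }  — shift
  I5: { [A → . C A num], [A → . y A A], [A → .], [A → y . A A], [C → . F y], [C → . num S], [F → .] }  — shift, 2 reduces
  I6: { [A → . C A num], [A → . y A A], [A → .], [A → y A . A], [C → . F y], [C → . num S], [F → .] }  — shift, 2 reduces
  I7: { [A → y A A .] }  — reduce
  I8: { [S → / .] }  — reduce
  I9: { [C → num S .] }  — reduce
  I10: { [C → F y .] }  — reduce
  I11: { [A → C A . num] }  — shift
  I12: { [A → C A num .] }  — reduce

I0 contains complete items [A → .], [F → .] — reduce-reduce conflict.
I2 contains complete items [A → .], [F → .] — reduce-reduce conflict.
I5 contains complete items [A → .], [F → .] — reduce-reduce conflict.
I6 contains complete items [A → .], [F → .] — reduce-reduce conflict.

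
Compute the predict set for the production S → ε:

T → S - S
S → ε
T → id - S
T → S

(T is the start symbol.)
{ $, '-' }

PREDICT(S → ε) = (FIRST(RHS) \ {ε}) ∪ (FOLLOW(S) if ε ∈ FIRST(RHS), i.e. RHS ⇒* ε)
The right-hand side is ε (FIRST(ε) = { ε }), so the predict set is FOLLOW(S) = { $, '-' }
PREDICT(S → ε) = { $, '-' }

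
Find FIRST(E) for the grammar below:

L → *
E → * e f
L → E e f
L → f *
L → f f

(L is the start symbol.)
{ '*' }

From E → * e f:
  - '*' is a terminal: add '*' and stop

Collecting: FIRST(E) = { '*' }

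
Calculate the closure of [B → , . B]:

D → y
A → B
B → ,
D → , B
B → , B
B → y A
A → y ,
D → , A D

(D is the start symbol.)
{ [B → , . B], [B → . , B], [B → . ,], [B → . y A] }

Start with: [B → , . B]
  [B → , . B] has the dot before B: add [B → . ,], [B → . , B], [B → . y A]
No further items can be added.

CLOSURE = { [B → , . B], [B → . , B], [B → . ,], [B → . y A] }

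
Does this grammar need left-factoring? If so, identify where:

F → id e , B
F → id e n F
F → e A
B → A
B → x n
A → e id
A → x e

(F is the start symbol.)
Yes, F has productions with common prefix 'id e'

Left-factoring is needed when two productions for the same non-terminal
share a common prefix on the right-hand side.

Productions for F:
  F → id e , B
  F → id e n F
  F → e A
Productions for B:
  B → A
  B → x n
Productions for A:
  A → e id
  A → x e

Found common prefix 'id e' in productions for F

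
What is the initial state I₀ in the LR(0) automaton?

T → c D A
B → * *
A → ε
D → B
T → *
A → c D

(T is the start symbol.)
First, augment the grammar with T' → T
I₀ = CLOSURE({ [T' → . T] }):
  [T' → . T] has the dot before T: add [T → . c D A], [T → . *]
No further items can be added.

I₀ = { [T → . *], [T → . c D A], [T' → . T] }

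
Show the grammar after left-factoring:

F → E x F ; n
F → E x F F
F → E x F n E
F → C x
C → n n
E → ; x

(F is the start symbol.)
F → E x F F'
F' → ; n
F' → F
F' → n E
F → C x
C → n n
E → ; x

Left-factoring transforms A → αβ₁ | αβ₂ into A → αA' and A' → β₁ | β₂
(α is the longest common prefix among the alternatives). Repeat until
no nonterminal has two alternatives with a common prefix.

Round 1: F has alternatives sharing prefix 'E x F'. Introduce F': F → E x F F'
  Add: F' → ; n
  Add: F' → F
  Add: F' → n E

No remaining common prefixes — done.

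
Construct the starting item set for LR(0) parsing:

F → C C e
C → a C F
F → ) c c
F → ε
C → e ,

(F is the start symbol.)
{ [C → . a C F], [C → . e ,], [F → . ) c c], [F → . C C e], [F → .], [F' → . F] }

First, augment the grammar with F' → F
I₀ = CLOSURE({ [F' → . F] }):
  [F' → . F] has the dot before F: add [F → . C C e], [F → . ) c c], [F → .]
  [F → . C C e] has the dot before C: add [C → . a C F], [C → . e ,]
No further items can be added.

I₀ = { [C → . a C F], [C → . e ,], [F → . ) c c], [F → . C C e], [F → .], [F' → . F] }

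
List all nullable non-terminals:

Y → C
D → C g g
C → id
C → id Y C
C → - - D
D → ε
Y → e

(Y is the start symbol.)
A non-terminal is nullable if it can derive ε (the empty string): either it has an ε-production, or it has a production whose right-hand side consists entirely of nullable non-terminals.

ε-productions: D → ε
So D is immediately nullable.
No further non-terminal can be added: every production for the remaining non-terminals contains a terminal or a non-nullable non-terminal.
Nullable = { 'D' }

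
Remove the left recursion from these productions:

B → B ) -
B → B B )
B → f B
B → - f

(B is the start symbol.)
B → f B B'
B → - f B'
B' → ) - B'
B' → B ) B'
B' → ε

B is directly left-recursive. The standard transformation for
  A → A α₁ | ... | A α_m | β₁ | ... | β_n
is
  A  → β₁ A' | ... | β_n A'
  A' → α₁ A' | ... | α_m A' | ε

B → f B becomes B → f B B'
B → - f becomes B → - f B'
B → B ) - becomes B' → ) - B'
B → B B ) becomes B' → B ) B'
Add B' → ε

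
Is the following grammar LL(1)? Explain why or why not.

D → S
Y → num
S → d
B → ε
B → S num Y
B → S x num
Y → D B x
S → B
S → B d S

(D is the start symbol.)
No. Predict set conflict for Y: { 'num' }

Relevant sets:
  FIRST(D) = { 'd', 'num', 'x', ε }
  FIRST(B) = { 'd', 'num', 'x', ε }
  FIRST(S) = { 'd', 'num', 'x', ε }
  FOLLOW(S) = { $, 'd', 'num', 'x' }
  FOLLOW(B) = { $, 'd', 'num', 'x' }

For Y:
  PREDICT(Y → num) = { 'num' }
  PREDICT(Y → D B x) = { 'd', 'num', 'x' }
For S:
  PREDICT(S → d) = { 'd' }
  PREDICT(S → B) = { $, 'd', 'num', 'x' }
  PREDICT(S → B d S) = { 'd', 'num', 'x' }
For B:
  PREDICT(B → ε) = { $, 'd', 'num', 'x' }
  PREDICT(B → S num Y) = { 'd', 'num', 'x' }
  PREDICT(B → S x num) = { 'd', 'num', 'x' }
D has a single production, so nothing to check there.

Conflict found: Predict set conflict for Y: { 'num' }
The grammar is NOT LL(1).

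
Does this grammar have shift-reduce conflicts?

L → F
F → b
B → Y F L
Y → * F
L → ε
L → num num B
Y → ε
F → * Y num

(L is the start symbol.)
Yes — I0: [L → .] vs [F → . * Y num]; I1: [Y → .] vs [Y → . * F]; I6: [Y → .] vs [Y → . * F]; I10: [L → .] vs [F → . * Y num]

A shift-reduce conflict occurs when an LR(0) state has both:
  - a complete (reduce) item [A → α .] (dot at the end), and
  - a shift item [B → β . c γ] (dot before a terminal).

Augment with L' → L and build the canonical LR(0) collection (I0 = CLOSURE({[L' → . L]}), then GOTO on every symbol after a dot until no new states appear). It has 15 states:
  I0: { [F → . * Y num], [F → . b], [L → . F], [L → . num num B], [L → .], [L' → . L] }  — shift, reduce
  I1: { [F → * . Y num], [Y → . * F], [Y → .] }  — shift, reduce
  I2: { [L → F .] }  — reduce
  I3: { [L' → L .] }  — accept
  I4: { [F → b .] }  — reduce
  I5: { [L → num . num B] }  — shift
  I6: { [B → . Y F L], [L → num num . B], [Y → . * F], [Y → .] }  — shift, reduce
  I7: { [F → . * Y num], [F → . b], [Y → * . F] }  — shift
  I8: { [L → num num B .] }  — reduce
  I9: { [B → Y . F L], [F → . * Y num], [F → . b] }  — shift
  I10: { [B → Y F . L], [F → . * Y num], [F → . b], [L → . F], [L → . num num B], [L → .] }  — shift, reduce
  I11: { [B → Y F L .] }  — reduce
  I12: { [Y → * F .] }  — reduce
  I13: { [F → * Y . num] }  — shift
  I14: { [F → * Y num .] }  — reduce

I0 contains reduce item [L → .] and shift items [F → . * Y num], [F → . b], [L → . num num B] — shift-reduce conflict.
I1 contains reduce item [Y → .] and shift item [Y → . * F] — shift-reduce conflict.
I6 contains reduce item [Y → .] and shift item [Y → . * F] — shift-reduce conflict.
I10 contains reduce item [L → .] and shift items [F → . * Y num], [F → . b], [L → . num num B] — shift-reduce conflict.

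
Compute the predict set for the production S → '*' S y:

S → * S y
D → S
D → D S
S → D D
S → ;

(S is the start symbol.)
{ '*' }

PREDICT(S → '*' S y) = (FIRST(RHS) \ {ε}) ∪ (FOLLOW(S) if ε ∈ FIRST(RHS), i.e. RHS ⇒* ε)
FIRST('*' S y) = { '*' }
ε ∉ FIRST('*' S y), so FOLLOW(S) is not added.
PREDICT(S → '*' S y) = { '*' }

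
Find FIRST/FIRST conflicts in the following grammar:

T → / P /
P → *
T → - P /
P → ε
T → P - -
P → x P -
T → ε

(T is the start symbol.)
Yes. T → '-' P '/' / T → P '-' '-' on { '-' }

A FIRST/FIRST conflict occurs when two productions N → α and N → β for the same non-terminal have FIRST(α) ∩ FIRST(β) ≠ ∅ (with ε ∈ FIRST of a nullable right-hand side, so two nullable alternatives also conflict).

FIRST sets of the non-terminals at (or reachable through a nullable prefix from) the front of some alternative:
  FIRST(P) = { '*', 'x', ε }

Productions for T:
  T → / P /: FIRST = { '/' }
  T → - P /: FIRST = { '-' }
  T → P - -: FIRST = { '*', '-', 'x' }
  T → ε: FIRST = { ε }
Productions for P:
  P → *: FIRST = { '*' }
  P → ε: FIRST = { ε }
  P → x P -: FIRST = { 'x' }

Conflict for T: T → - P / and T → P - -
  Overlap: { '-' }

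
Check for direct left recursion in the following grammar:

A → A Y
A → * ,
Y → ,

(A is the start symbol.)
Yes, A is left-recursive

Direct left recursion occurs when N → N α for some non-terminal N (the right-hand side begins with the left-hand side itself).

A → A Y: LEFT RECURSIVE (starts with A)
A → * ,: starts with '*'
Y → ,: starts with ','

The grammar has direct left recursion on: A.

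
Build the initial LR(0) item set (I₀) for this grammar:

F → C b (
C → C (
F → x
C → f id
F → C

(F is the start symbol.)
First, augment the grammar with F' → F
I₀ = CLOSURE({ [F' → . F] }):
  [F' → . F] has the dot before F: add [F → . C b (], [F → . x], [F → . C]
  [F → . C b (] has the dot before C: add [C → . C (], [C → . f id]
No further items can be added.

I₀ = { [C → . C (], [C → . f id], [F → . C b (], [F → . C], [F → . x], [F' → . F] }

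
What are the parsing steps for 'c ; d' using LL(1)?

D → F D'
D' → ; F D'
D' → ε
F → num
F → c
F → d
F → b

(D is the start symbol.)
LL(1) parsing maintains a stack (initially the start symbol over $) and the input. At each step: if the stack top is a terminal, match it against the current input token; if it is a non-terminal N, replace it with the RHS of M[N, lookahead] (the unique production whose predict set contains the lookahead).

Stack is shown with the top on the left.

Stack     Input    Action
-------------------------
D $       c ; d $  output D → F D'
F D' $    c ; d $  output F → c
c D' $    c ; d $  match 'c'
D' $      ; d $    output D' → ; F D'
; F D' $  ; d $    match ';'
F D' $    d $      output F → d
d D' $    d $      match 'd'
D' $      $        output D' → ε
$         $        accept

The string is accepted.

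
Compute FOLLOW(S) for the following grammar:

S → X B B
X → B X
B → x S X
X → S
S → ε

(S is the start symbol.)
{ $, 'x' }

To compute FOLLOW(S), find every occurrence of S on a right-hand side N → α S β: add FIRST(β) \ {ε}, and if β is empty or nullable also add FOLLOW(N). Iterate to a fixed point.

S is the start symbol, so $ ∈ FOLLOW(S).
In B → x S X: S is followed by X, add FIRST(X) \ {ε} = { 'x' }
  X is nullable, so also add FOLLOW(B)
In X → S: S is at the end, add FOLLOW(X)

The FOLLOW sets referred to above (computed the same way, to a fixed point):
  FOLLOW(B) = { $, 'x' }
  FOLLOW(X) = { $, 'x' }

Taking the union: FOLLOW(S) = { $, 'x' }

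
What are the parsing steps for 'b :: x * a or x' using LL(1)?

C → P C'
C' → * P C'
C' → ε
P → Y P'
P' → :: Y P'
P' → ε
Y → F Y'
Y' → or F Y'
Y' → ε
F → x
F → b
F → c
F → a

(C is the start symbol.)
Stack is shown with the top on the left.

Stack            Input              Action
------------------------------------------
C $              b :: x * a or x $  output C → P C'
P C' $           b :: x * a or x $  output P → Y P'
Y P' C' $        b :: x * a or x $  output Y → F Y'
F Y' P' C' $     b :: x * a or x $  output F → b
b Y' P' C' $     b :: x * a or x $  match 'b'
Y' P' C' $       :: x * a or x $    output Y' → ε
P' C' $          :: x * a or x $    output P' → :: Y P'
:: Y P' C' $     :: x * a or x $    match '::'
Y P' C' $        x * a or x $       output Y → F Y'
F Y' P' C' $     x * a or x $       output F → x
x Y' P' C' $     x * a or x $       match 'x'
Y' P' C' $       * a or x $         output Y' → ε
P' C' $          * a or x $         output P' → ε
C' $             * a or x $         output C' → * P C'
* P C' $         * a or x $         match '*'
P C' $           a or x $           output P → Y P'
Y P' C' $        a or x $           output Y → F Y'
F Y' P' C' $     a or x $           output F → a
a Y' P' C' $     a or x $           match 'a'
Y' P' C' $       or x $             output Y' → or F Y'
or F Y' P' C' $  or x $             match 'or'
F Y' P' C' $     x $                output F → x
x Y' P' C' $     x $                match 'x'
Y' P' C' $       $                  output Y' → ε
P' C' $          $                  output P' → ε
C' $             $                  output C' → ε
$                $                  accept

The string is accepted.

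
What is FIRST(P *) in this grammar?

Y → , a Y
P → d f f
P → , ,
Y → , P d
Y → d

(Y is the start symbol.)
FIRST sets of the non-terminals involved (from the grammar, by fixed-point iteration):
  FIRST(P) = { ',', 'd' }

To compute FIRST(P *), process the symbols left to right:
Symbol P is a non-terminal. Add FIRST(P) \ {ε} = { ',', 'd' }
P is not nullable (ε ∉ FIRST(P)), so stop here.
FIRST(P *) = { ',', 'd' }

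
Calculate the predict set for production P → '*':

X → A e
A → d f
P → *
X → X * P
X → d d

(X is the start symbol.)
{ '*' }

PREDICT(P → '*') = (FIRST(RHS) \ {ε}) ∪ (FOLLOW(P) if ε ∈ FIRST(RHS), i.e. RHS ⇒* ε)
FIRST('*') = { '*' }
ε ∉ FIRST('*'), so FOLLOW(P) is not added.
PREDICT(P → '*') = { '*' }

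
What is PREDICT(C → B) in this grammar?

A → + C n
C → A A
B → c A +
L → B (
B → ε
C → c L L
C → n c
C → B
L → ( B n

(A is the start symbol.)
{ 'c', 'n' }

PREDICT(C → B) = (FIRST(RHS) \ {ε}) ∪ (FOLLOW(C) if ε ∈ FIRST(RHS), i.e. RHS ⇒* ε)
FIRST(B) = { 'c', ε }
FIRST(B) = { 'c', ε }
ε ∈ FIRST(B) (the right-hand side is nullable), so add FOLLOW(C) = { 'n' }
PREDICT(C → B) = { 'c', 'n' }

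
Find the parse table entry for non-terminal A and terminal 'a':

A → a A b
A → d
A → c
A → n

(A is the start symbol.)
A → a A b

To find M[A, 'a'], we find productions for A where 'a' is in the predict set (PREDICT(N → α) = (FIRST(α) \ {ε}) ∪ (FOLLOW(N) if α ⇒* ε)).

A → a A b: PREDICT = { 'a' }
  'a' is in predict set, so this production goes in M[A, 'a']
A → d: PREDICT = { 'd' }
A → c: PREDICT = { 'c' }
A → n: PREDICT = { 'n' }

M[A, 'a'] = A → a A b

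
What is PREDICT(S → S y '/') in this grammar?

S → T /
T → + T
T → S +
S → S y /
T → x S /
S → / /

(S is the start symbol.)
PREDICT(S → S y '/') = (FIRST(RHS) \ {ε}) ∪ (FOLLOW(S) if ε ∈ FIRST(RHS), i.e. RHS ⇒* ε)
FIRST(S) = { '+', '/', 'x' }
FIRST(S y '/') = { '+', '/', 'x' }
ε ∉ FIRST(S y '/'), so FOLLOW(S) is not added.
PREDICT(S → S y '/') = { '+', '/', 'x' }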